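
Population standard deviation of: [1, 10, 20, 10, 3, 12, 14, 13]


Mean = 83/8
  (1-83/8)²=5625/64
  (10-83/8)²=9/64
  (20-83/8)²=5929/64
  (10-83/8)²=9/64
  (3-83/8)²=3481/64
  (12-83/8)²=169/64
  (14-83/8)²=841/64
  (13-83/8)²=441/64
Σ(x-μ)² = 2063/8
σ² = (2063/8)/8 = 2063/64

σ = √(2063/64) ≈ 5.6775


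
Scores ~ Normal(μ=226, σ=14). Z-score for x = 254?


z = (x - μ)/σ = (254 - 226)/14 = 2.0

z = 2.0


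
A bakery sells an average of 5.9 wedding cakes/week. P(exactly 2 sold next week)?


Poisson(λ=5.9): P(X=2) = e^(-λ)×λ^k/k!
= e^(-5.9) × 5.9^2 / 2!
≈ 0.002739444819 × 34.81 / 2 ≈ 0.047680

P(X=2) ≈ 0.047680 ≈ 4.77%


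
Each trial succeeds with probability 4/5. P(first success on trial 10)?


Geometric: P(X=10) = (1-p)^(k-1)×p = (1/5)^9×4/5 = 4/9765625

P(X=10) = 4/9765625 ≈ 0.00%


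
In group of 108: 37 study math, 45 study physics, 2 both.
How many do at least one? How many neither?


|A∪B| = 37+45-2 = 80
Neither = 108-80 = 28

At least one: 80; Neither: 28


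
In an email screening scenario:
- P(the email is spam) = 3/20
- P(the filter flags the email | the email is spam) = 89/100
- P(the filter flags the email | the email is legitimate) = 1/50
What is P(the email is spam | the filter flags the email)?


Using Bayes' theorem:
P(A|B) = P(B|A)·P(A) / P(B)

P(the filter flags the email) = 89/100 × 3/20 + 1/50 × 17/20
= 267/2000 + 17/1000 = 301/2000

P(the email is spam|the filter flags the email) = (267/2000) / (301/2000) = 267/301

P(the email is spam|the filter flags the email) = 267/301 ≈ 88.70%


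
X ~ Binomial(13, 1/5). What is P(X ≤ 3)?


P(X ≤ 3) = Σ P(X=i) for i=0..3
P(X=0) = 67108864/1220703125
P(X=1) = 218103808/1220703125
P(X=2) = 327155712/1220703125
P(X=3) = 299892736/1220703125
Sum = 182452224/244140625

P(X ≤ 3) = 182452224/244140625 ≈ 74.73%


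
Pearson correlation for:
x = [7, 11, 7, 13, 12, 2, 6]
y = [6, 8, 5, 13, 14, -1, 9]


n=7, Σx=58, Σy=54, Σxy=554, Σx²=572, Σy²=572
r = (7×554 - 58×54)/√((7×572 - 58²)(7×572 - 54²))
= 746/√(640×1088) = 746/√696320 ≈ 746/834.4579 ≈ 0.8940

r ≈ 0.8940


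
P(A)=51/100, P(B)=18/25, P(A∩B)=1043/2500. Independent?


P(A)×P(B) = 459/1250
P(A∩B) = 1043/2500
Not equal → NOT independent

No, not independent


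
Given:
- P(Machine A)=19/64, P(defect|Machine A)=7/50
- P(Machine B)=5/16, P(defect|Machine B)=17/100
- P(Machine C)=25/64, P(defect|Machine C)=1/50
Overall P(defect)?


P(B) = Σ P(B|Aᵢ)×P(Aᵢ)
  7/50×19/64 = 133/3200
  17/100×5/16 = 17/320
  1/50×25/64 = 1/128
Sum = 41/400

P(defect) = 41/400 ≈ 10.25%


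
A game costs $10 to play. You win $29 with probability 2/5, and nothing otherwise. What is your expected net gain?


E[gain] = (29-10)×2/5 + (-10)×3/5
= 38/5 - 6 = 8/5

Expected net gain = $8/5 ≈ $1.60


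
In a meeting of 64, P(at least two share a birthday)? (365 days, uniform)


P(all different) = Π(365-i)/365 for i=0..63
= 0.002810
P(match) = 1 - 0.002810 = 0.997190

P ≈ 0.9972 ≈ 99.72%


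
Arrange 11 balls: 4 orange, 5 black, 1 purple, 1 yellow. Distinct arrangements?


11!/(4!×5!×1!×1!) = 13860

13860


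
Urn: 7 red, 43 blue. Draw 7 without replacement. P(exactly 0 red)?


Hypergeometric: C(7,0)×C(43,7)/C(50,7)
= 1×32224114/99884400 = 16112057/49942200

P(X=0) = 16112057/49942200 ≈ 32.26%


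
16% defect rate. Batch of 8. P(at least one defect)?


P(all good) = (21/25)^8 = 37822859361/152587890625
P(≥1 defect) = 114765031264/152587890625

P = 114765031264/152587890625 ≈ 75.21%


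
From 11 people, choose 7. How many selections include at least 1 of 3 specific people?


Complement: C(11,7) - C(8,7) = 330 - 8 = 322

322


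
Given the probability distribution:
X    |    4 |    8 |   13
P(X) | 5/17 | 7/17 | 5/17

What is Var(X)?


E[X] = 141/17
E[X²] = 1373/17
Var(X) = E[X²] - (E[X])² = 1373/17 - 19881/289 = 3460/289

Var(X) = 3460/289 ≈ 11.9723


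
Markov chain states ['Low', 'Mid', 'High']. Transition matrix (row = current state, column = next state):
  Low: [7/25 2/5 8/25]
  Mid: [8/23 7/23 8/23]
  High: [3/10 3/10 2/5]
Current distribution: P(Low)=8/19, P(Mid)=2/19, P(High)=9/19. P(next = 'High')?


P(next=High) = Σᵢ P(now=i)×P(i→High)
= 8/19×8/25 + 2/19×8/23 + 9/19×2/5
= 64/475 + 16/437 + 18/95 = 3942/10925

P = 3942/10925 ≈ 0.3608


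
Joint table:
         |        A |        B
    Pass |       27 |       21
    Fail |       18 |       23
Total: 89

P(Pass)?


P(Pass) = (27+21)/89 = 48/89

P(Pass) = 48/89 ≈ 53.93%


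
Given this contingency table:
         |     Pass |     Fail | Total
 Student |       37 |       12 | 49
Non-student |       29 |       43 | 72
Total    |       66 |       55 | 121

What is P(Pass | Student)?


P(Pass | Student) = 37/(37+12) = 37/49

P(Pass|Student) = 37/49 ≈ 75.51%


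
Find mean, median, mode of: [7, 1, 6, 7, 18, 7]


Sorted: [1, 6, 7, 7, 7, 18]
Mean = 46/6 = 23/3
Median = 7
Freq: {7: 3, 1: 1, 6: 1, 18: 1}
Mode: [7]

Mean=23/3, Median=7, Mode=7


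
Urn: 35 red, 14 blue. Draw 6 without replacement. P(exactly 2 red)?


Hypergeometric: C(35,2)×C(14,4)/C(49,6)
= 595×1001/13983816 = 1105/25944

P(X=2) = 1105/25944 ≈ 4.26%


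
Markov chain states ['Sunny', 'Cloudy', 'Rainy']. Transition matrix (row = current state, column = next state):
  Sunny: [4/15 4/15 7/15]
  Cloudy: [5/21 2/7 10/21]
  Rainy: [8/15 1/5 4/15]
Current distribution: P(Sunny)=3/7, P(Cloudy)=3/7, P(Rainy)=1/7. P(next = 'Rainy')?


P(next=Rainy) = Σᵢ P(now=i)×P(i→Rainy)
= 3/7×7/15 + 3/7×10/21 + 1/7×4/15
= 1/5 + 10/49 + 4/105 = 65/147

P = 65/147 ≈ 0.4422


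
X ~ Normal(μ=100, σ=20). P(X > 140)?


z = (140-100)/20 = 2.0
P(X > 140) = 1 - P(Z ≤ 2.0) = 1 - 0.9772 = 0.0228

P(X > 140) ≈ 0.0228


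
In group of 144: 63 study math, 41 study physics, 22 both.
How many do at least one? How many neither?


|A∪B| = 63+41-22 = 82
Neither = 144-82 = 62

At least one: 82; Neither: 62


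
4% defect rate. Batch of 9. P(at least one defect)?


P(all good) = (24/25)^9 = 2641807540224/3814697265625
P(≥1 defect) = 1172889725401/3814697265625

P = 1172889725401/3814697265625 ≈ 30.75%


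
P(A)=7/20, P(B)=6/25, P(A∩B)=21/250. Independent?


P(A)×P(B) = 21/250
P(A∩B) = 21/250
Equal ✓ → Independent

Yes, independent


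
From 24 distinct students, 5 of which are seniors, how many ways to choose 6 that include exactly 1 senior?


Choose 1 of the 5 seniors and 5 of the other 19 students:
C(5,1)×C(19,5) = 5×11628 = 58140

58140


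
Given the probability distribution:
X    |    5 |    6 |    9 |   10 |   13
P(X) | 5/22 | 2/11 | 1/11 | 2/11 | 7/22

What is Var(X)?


E[X] = 9
E[X²] = 1007/11
Var(X) = E[X²] - (E[X])² = 1007/11 - 81 = 116/11

Var(X) = 116/11 ≈ 10.5455


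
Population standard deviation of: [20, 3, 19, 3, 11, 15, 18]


Mean = 89/7
  (20-89/7)²=2601/49
  (3-89/7)²=4624/49
  (19-89/7)²=1936/49
  (3-89/7)²=4624/49
  (11-89/7)²=144/49
  (15-89/7)²=256/49
  (18-89/7)²=1369/49
Σ(x-μ)² = 2222/7
σ² = (2222/7)/7 = 2222/49

σ = √(2222/49) ≈ 6.7340


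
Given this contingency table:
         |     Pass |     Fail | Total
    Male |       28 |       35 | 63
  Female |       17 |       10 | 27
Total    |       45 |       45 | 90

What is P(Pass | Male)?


P(Pass | Male) = 28/(28+35) = 28/63 = 4/9

P(Pass|Male) = 4/9 ≈ 44.44%


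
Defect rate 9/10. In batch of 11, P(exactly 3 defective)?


Binomial: P(X=3) = C(11,3)×p^3×(1-p)^8
= 165 × 729/1000 × 1/100000000 = 24057/20000000000

P(X=3) = 24057/20000000000 ≈ 0.00%


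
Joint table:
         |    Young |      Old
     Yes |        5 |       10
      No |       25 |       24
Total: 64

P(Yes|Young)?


P(Yes|Young) = 5/(5+25) = 5/30 = 1/6

P = 1/6 ≈ 16.67%


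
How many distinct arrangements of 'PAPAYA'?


Letters: 6, freq: {'P': 2, 'A': 3, 'Y': 1}
6!/(2!×3!×1!) = 720/12 = 60

60


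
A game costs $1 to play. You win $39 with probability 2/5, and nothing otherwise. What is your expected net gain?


E[gain] = (39-1)×2/5 + (-1)×3/5
= 76/5 - 3/5 = 73/5

Expected net gain = $73/5 ≈ $14.60


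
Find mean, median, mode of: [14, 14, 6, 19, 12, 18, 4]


Sorted: [4, 6, 12, 14, 14, 18, 19]
Mean = 87/7
Median = 14
Freq: {14: 2, 6: 1, 19: 1, 12: 1, 18: 1, 4: 1}
Mode: [14]

Mean=87/7, Median=14, Mode=14


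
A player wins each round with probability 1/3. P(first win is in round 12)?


Geometric: P(X=12) = (1-p)^(k-1)×p = (2/3)^11×1/3 = 2048/531441

P(X=12) = 2048/531441 ≈ 0.39%


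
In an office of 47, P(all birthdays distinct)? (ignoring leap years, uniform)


P(all different) = Π(365-i)/365 for i=0..46
= (365/365)×(364/365)×...×(319/365)
= 0.045226

P ≈ 0.0452 ≈ 4.52%


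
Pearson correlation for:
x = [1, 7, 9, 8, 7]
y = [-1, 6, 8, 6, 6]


n=5, Σx=32, Σy=25, Σxy=203, Σx²=244, Σy²=173
r = (5×203 - 32×25)/√((5×244 - 32²)(5×173 - 25²))
= 215/√(196×240) = 215/√47040 ≈ 215/216.8871 ≈ 0.9913

r ≈ 0.9913


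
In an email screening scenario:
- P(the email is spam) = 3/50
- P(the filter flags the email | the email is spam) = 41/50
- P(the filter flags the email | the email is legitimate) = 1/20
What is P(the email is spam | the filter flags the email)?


Using Bayes' theorem:
P(A|B) = P(B|A)·P(A) / P(B)

P(the filter flags the email) = 41/50 × 3/50 + 1/20 × 47/50
= 123/2500 + 47/1000 = 481/5000

P(the email is spam|the filter flags the email) = (123/2500) / (481/5000) = 246/481

P(the email is spam|the filter flags the email) = 246/481 ≈ 51.14%


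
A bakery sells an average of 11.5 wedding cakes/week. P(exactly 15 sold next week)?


Poisson(λ=11.5): P(X=15) = e^(-λ)×λ^k/k!
= e^(-11.5) × 11.5^15 / 15!
≈ 1.01300936e-05 × 8.13706162916e+15 / 1307674368000 ≈ 0.063035

P(X=15) ≈ 0.063035 ≈ 6.30%


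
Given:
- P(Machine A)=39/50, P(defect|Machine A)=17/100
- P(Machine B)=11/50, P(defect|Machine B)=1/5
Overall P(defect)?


P(B) = Σ P(B|Aᵢ)×P(Aᵢ)
  17/100×39/50 = 663/5000
  1/5×11/50 = 11/250
Sum = 883/5000

P(defect) = 883/5000 ≈ 17.66%


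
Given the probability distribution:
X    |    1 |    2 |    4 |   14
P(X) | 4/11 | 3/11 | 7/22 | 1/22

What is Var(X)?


E[X] = 31/11
E[X²] = 170/11
Var(X) = E[X²] - (E[X])² = 170/11 - 961/121 = 909/121

Var(X) = 909/121 ≈ 7.5124


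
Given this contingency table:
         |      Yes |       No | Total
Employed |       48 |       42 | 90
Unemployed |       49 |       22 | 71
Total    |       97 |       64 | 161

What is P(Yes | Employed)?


P(Yes | Employed) = 48/(48+42) = 48/90 = 8/15

P(Yes|Employed) = 8/15 ≈ 53.33%


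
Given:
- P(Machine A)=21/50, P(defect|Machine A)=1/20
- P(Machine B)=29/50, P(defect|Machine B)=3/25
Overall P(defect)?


P(B) = Σ P(B|Aᵢ)×P(Aᵢ)
  1/20×21/50 = 21/1000
  3/25×29/50 = 87/1250
Sum = 453/5000

P(defect) = 453/5000 ≈ 9.06%


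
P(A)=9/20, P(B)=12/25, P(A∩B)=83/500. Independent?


P(A)×P(B) = 27/125
P(A∩B) = 83/500
Not equal → NOT independent

No, not independent


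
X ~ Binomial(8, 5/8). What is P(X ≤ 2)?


P(X ≤ 2) = Σ P(X=i) for i=0..2
P(X=0) = 6561/16777216
P(X=1) = 10935/2097152
P(X=2) = 127575/4194304
Sum = 604341/16777216

P(X ≤ 2) = 604341/16777216 ≈ 3.60%


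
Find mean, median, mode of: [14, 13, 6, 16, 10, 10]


Sorted: [6, 10, 10, 13, 14, 16]
Mean = 69/6 = 23/2
Median = 23/2
Freq: {14: 1, 13: 1, 6: 1, 16: 1, 10: 2}
Mode: [10]

Mean=23/2, Median=23/2, Mode=10


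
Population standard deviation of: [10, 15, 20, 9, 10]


Mean = 64/5
  (10-64/5)²=196/25
  (15-64/5)²=121/25
  (20-64/5)²=1296/25
  (9-64/5)²=361/25
  (10-64/5)²=196/25
Σ(x-μ)² = 434/5
σ² = (434/5)/5 = 434/25

σ = √(434/25) ≈ 4.1665


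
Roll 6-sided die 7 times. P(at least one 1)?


P(no 1)^7 = (5/6)^7 = 78125/279936
P(≥1) = 1 - 78125/279936 = 201811/279936

P = 201811/279936 ≈ 72.09%


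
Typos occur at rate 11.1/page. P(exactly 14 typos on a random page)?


Poisson(λ=11.1): P(X=14) = e^(-λ)×λ^k/k!
= e^(-11.1) × 11.1^14 / 14!
≈ 1.511232382e-05 × 4.31044098048e+14 / 87178291200 ≈ 0.074721

P(X=14) ≈ 0.074721 ≈ 7.47%


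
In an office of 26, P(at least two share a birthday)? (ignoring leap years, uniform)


P(all different) = Π(365-i)/365 for i=0..25
= 0.401759
P(match) = 1 - 0.401759 = 0.598241

P ≈ 0.5982 ≈ 59.82%


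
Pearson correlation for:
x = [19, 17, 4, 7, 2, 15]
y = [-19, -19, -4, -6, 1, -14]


n=6, Σx=64, Σy=-61, Σxy=-950, Σx²=944, Σy²=971
r = (6×(-950) - 64×(-61))/√((6×944 - 64²)(6×971 - (-61)²))
= -1796/√(1568×2105) = -1796/√3300640 ≈ -1796/1816.7664 ≈ -0.9886

r ≈ -0.9886


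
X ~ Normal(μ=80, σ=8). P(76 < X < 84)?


z₁=(76-80)/8=-0.5, z₂=(84-80)/8=0.5
P = Φ(0.5) - Φ(-0.5) = 0.691462 - 0.308538 = 0.382924 ≈ 0.3829

P(76 < X < 84) ≈ 0.3829


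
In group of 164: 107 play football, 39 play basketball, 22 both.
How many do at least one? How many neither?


|A∪B| = 107+39-22 = 124
Neither = 164-124 = 40

At least one: 124; Neither: 40


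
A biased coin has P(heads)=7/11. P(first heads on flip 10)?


Geometric: P(X=10) = (1-p)^(k-1)×p = (4/11)^9×7/11 = 1835008/25937424601

P(X=10) = 1835008/25937424601 ≈ 0.01%


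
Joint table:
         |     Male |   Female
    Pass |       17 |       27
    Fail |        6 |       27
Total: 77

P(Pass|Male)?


P(Pass|Male) = 17/(17+6) = 17/23

P = 17/23 ≈ 73.91%


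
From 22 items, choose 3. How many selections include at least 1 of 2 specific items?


Complement: C(22,3) - C(20,3) = 1540 - 1140 = 400

400


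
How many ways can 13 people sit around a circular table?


Circular arrangements of 13 distinct objects: fix one position to break rotational symmetry.
(n-1)! = 12! = 479001600

479001600


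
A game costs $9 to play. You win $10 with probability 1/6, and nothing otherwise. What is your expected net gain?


E[gain] = (10-9)×1/6 + (-9)×5/6
= 1/6 - 15/2 = -22/3

Expected net gain = $-22/3 ≈ $-7.33


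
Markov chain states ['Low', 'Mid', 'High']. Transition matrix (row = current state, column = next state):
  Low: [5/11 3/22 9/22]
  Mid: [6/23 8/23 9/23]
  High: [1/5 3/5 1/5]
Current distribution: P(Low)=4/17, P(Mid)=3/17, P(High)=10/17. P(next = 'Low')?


P(next=Low) = Σᵢ P(now=i)×P(i→Low)
= 4/17×5/11 + 3/17×6/23 + 10/17×1/5
= 20/187 + 18/391 + 2/17 = 1164/4301

P = 1164/4301 ≈ 0.2706


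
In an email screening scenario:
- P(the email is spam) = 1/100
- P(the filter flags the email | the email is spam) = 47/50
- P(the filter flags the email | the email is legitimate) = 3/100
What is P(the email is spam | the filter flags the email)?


Using Bayes' theorem:
P(A|B) = P(B|A)·P(A) / P(B)

P(the filter flags the email) = 47/50 × 1/100 + 3/100 × 99/100
= 47/5000 + 297/10000 = 391/10000

P(the email is spam|the filter flags the email) = (47/5000) / (391/10000) = 94/391

P(the email is spam|the filter flags the email) = 94/391 ≈ 24.04%


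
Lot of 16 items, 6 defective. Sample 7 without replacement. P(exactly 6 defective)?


Hypergeometric: C(6,6)×C(10,1)/C(16,7)
= 1×10/11440 = 1/1144

P(X=6) = 1/1144 ≈ 0.09%


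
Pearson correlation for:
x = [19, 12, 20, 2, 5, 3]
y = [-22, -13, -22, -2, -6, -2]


n=6, Σx=61, Σy=-67, Σxy=-1054, Σx²=943, Σy²=1181
r = (6×(-1054) - 61×(-67))/√((6×943 - 61²)(6×1181 - (-67)²))
= -2237/√(1937×2597) = -2237/√5030389 ≈ -2237/2242.8529 ≈ -0.9974

r ≈ -0.9974


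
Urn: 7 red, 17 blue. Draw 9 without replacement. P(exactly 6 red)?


Hypergeometric: C(7,6)×C(17,3)/C(24,9)
= 7×680/1307504 = 35/9614

P(X=6) = 35/9614 ≈ 0.36%


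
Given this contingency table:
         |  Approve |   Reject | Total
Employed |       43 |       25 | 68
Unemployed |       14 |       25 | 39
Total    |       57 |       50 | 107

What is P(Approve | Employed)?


P(Approve | Employed) = 43/(43+25) = 43/68

P(Approve|Employed) = 43/68 ≈ 63.24%


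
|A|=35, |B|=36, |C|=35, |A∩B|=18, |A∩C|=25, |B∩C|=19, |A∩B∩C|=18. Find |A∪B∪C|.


|A∪B∪C| = 35+36+35-18-25-19+18 = 62

|A∪B∪C| = 62


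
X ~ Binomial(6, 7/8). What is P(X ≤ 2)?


P(X ≤ 2) = Σ P(X=i) for i=0..2
P(X=0) = 1/262144
P(X=1) = 21/131072
P(X=2) = 735/262144
Sum = 389/131072

P(X ≤ 2) = 389/131072 ≈ 0.30%


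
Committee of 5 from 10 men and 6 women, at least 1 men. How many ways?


Count by #men:
  1M,4W: C(10,1)×C(6,4)=150
  2M,3W: C(10,2)×C(6,3)=900
  3M,2W: C(10,3)×C(6,2)=1800
  4M,1W: C(10,4)×C(6,1)=1260
  5M,0W: C(10,5)×C(6,0)=252
Total = 4362

4362


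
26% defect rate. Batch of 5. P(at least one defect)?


P(all good) = (37/50)^5 = 69343957/312500000
P(≥1 defect) = 243156043/312500000

P = 243156043/312500000 ≈ 77.81%


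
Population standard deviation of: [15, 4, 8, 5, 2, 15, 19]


Mean = 68/7
  (15-68/7)²=1369/49
  (4-68/7)²=1600/49
  (8-68/7)²=144/49
  (5-68/7)²=1089/49
  (2-68/7)²=2916/49
  (15-68/7)²=1369/49
  (19-68/7)²=4225/49
Σ(x-μ)² = 1816/7
σ² = (1816/7)/7 = 1816/49

σ = √(1816/49) ≈ 6.0878


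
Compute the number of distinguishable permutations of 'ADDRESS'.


Letters: 7, freq: {'A': 1, 'D': 2, 'R': 1, 'E': 1, 'S': 2}
7!/(1!×2!×1!×1!×2!) = 5040/4 = 1260

1260


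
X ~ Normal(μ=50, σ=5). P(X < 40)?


z = (40-50)/5 = -2.0
P(Z < -2.0) = 0.0228

P(X < 40) ≈ 0.0228


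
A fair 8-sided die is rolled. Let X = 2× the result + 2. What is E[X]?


E[die] = (1+8)/2 = 9/2
E[X] = 2×9/2 + 2 = 11

E[X] = 11


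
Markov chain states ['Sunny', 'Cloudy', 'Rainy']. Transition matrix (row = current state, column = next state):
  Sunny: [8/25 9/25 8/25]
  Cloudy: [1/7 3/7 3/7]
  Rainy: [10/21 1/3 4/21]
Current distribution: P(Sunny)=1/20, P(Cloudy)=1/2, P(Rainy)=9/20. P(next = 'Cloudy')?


P(next=Cloudy) = Σᵢ P(now=i)×P(i→Cloudy)
= 1/20×9/25 + 1/2×3/7 + 9/20×1/3
= 9/500 + 3/14 + 3/20 = 669/1750

P = 669/1750 ≈ 0.3823


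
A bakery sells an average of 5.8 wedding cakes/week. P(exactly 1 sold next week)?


Poisson(λ=5.8): P(X=1) = e^(-λ)×λ^k/k!
= e^(-5.8) × 5.8^1 / 1!
≈ 0.003027554745 × 5.8 / 1 ≈ 0.017560

P(X=1) ≈ 0.017560 ≈ 1.76%


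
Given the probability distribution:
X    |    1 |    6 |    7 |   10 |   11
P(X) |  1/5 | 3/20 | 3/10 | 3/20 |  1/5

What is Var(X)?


E[X] = 69/10
E[X²] = 119/2
Var(X) = E[X²] - (E[X])² = 119/2 - 4761/100 = 1189/100

Var(X) = 1189/100 ≈ 11.8900


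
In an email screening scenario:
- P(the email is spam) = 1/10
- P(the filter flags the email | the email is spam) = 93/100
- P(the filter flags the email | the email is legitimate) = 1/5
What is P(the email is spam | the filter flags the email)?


Using Bayes' theorem:
P(A|B) = P(B|A)·P(A) / P(B)

P(the filter flags the email) = 93/100 × 1/10 + 1/5 × 9/10
= 93/1000 + 9/50 = 273/1000

P(the email is spam|the filter flags the email) = (93/1000) / (273/1000) = 31/91

P(the email is spam|the filter flags the email) = 31/91 ≈ 34.07%


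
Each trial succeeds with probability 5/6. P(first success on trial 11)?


Geometric: P(X=11) = (1-p)^(k-1)×p = (1/6)^10×5/6 = 5/362797056

P(X=11) = 5/362797056 ≈ 0.00%


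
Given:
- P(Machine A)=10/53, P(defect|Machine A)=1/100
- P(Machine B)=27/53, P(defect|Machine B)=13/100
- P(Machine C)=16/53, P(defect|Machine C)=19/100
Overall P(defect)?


P(B) = Σ P(B|Aᵢ)×P(Aᵢ)
  1/100×10/53 = 1/530
  13/100×27/53 = 351/5300
  19/100×16/53 = 76/1325
Sum = 133/1060

P(defect) = 133/1060 ≈ 12.55%


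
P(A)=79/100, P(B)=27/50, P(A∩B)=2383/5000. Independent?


P(A)×P(B) = 2133/5000
P(A∩B) = 2383/5000
Not equal → NOT independent

No, not independent


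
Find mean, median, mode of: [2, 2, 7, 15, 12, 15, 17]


Sorted: [2, 2, 7, 12, 15, 15, 17]
Mean = 70/7 = 10
Median = 12
Freq: {2: 2, 7: 1, 15: 2, 12: 1, 17: 1}
Mode: [2, 15]

Mean=10, Median=12, Mode=[2, 15]


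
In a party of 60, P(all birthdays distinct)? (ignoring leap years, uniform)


P(all different) = Π(365-i)/365 for i=0..59
= (365/365)×(364/365)×...×(306/365)
= 0.005877

P ≈ 0.0059 ≈ 0.59%


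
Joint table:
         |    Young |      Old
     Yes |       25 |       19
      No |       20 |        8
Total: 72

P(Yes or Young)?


P(Yes∨Young) = P(Yes) + P(Young) - P(Yes∧Young)
= (44 + 45 - 25)/72 = 64/72 = 8/9

P = 8/9 ≈ 88.89%


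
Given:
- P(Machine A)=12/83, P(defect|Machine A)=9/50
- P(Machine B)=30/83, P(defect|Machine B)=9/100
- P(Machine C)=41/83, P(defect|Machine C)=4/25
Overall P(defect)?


P(B) = Σ P(B|Aᵢ)×P(Aᵢ)
  9/50×12/83 = 54/2075
  9/100×30/83 = 27/830
  4/25×41/83 = 164/2075
Sum = 571/4150

P(defect) = 571/4150 ≈ 13.76%


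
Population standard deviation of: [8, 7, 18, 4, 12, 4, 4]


Mean = 57/7
  (8-57/7)²=1/49
  (7-57/7)²=64/49
  (18-57/7)²=4761/49
  (4-57/7)²=841/49
  (12-57/7)²=729/49
  (4-57/7)²=841/49
  (4-57/7)²=841/49
Σ(x-μ)² = 1154/7
σ² = (1154/7)/7 = 1154/49

σ = √(1154/49) ≈ 4.8529


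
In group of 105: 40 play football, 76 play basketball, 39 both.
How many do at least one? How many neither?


|A∪B| = 40+76-39 = 77
Neither = 105-77 = 28

At least one: 77; Neither: 28


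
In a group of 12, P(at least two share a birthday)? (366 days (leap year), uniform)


P(all different) = Π(366-i)/366 for i=0..11
= 0.833396
P(match) = 1 - 0.833396 = 0.166604

P ≈ 0.1666 ≈ 16.66%


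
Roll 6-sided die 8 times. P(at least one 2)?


P(no 2)^8 = (5/6)^8 = 390625/1679616
P(≥1) = 1 - 390625/1679616 = 1288991/1679616

P = 1288991/1679616 ≈ 76.74%


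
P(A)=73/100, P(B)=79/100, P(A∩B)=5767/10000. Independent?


P(A)×P(B) = 5767/10000
P(A∩B) = 5767/10000
Equal ✓ → Independent

Yes, independent


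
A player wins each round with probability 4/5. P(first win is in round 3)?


Geometric: P(X=3) = (1-p)^(k-1)×p = (1/5)^2×4/5 = 4/125

P(X=3) = 4/125 ≈ 3.20%


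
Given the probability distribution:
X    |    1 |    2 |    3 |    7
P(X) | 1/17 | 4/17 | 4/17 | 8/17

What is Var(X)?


E[X] = 77/17
E[X²] = 445/17
Var(X) = E[X²] - (E[X])² = 445/17 - 5929/289 = 1636/289

Var(X) = 1636/289 ≈ 5.6609


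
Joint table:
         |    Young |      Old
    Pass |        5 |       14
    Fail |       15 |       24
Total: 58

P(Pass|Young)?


P(Pass|Young) = 5/(5+15) = 5/20 = 1/4

P = 1/4 ≈ 25.00%


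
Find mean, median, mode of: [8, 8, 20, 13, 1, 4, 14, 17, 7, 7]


Sorted: [1, 4, 7, 7, 8, 8, 13, 14, 17, 20]
Mean = 99/10
Median = 8
Freq: {8: 2, 20: 1, 13: 1, 1: 1, 4: 1, 14: 1, 17: 1, 7: 2}
Mode: [7, 8]

Mean=99/10, Median=8, Mode=[7, 8]


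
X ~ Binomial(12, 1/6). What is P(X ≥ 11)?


P(X ≥ 11) = Σ P(X=i) for i=11..12
P(X=11) = 5/181398528
P(X=12) = 1/2176782336
Sum = 61/2176782336

P(X ≥ 11) = 61/2176782336 ≈ 0.00%


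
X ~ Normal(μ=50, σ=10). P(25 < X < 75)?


z₁=(25-50)/10=-2.5, z₂=(75-50)/10=2.5
P = Φ(2.5) - Φ(-2.5) = 0.993790 - 0.006210 = 0.987580 ≈ 0.9876

P(25 < X < 75) ≈ 0.9876


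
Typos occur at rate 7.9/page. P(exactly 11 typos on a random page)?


Poisson(λ=7.9): P(X=11) = e^(-λ)×λ^k/k!
= e^(-7.9) × 7.9^11 / 11!
≈ 0.0003707435405 × 7479938105.28 / 39916800 ≈ 0.069473

P(X=11) ≈ 0.069473 ≈ 6.95%


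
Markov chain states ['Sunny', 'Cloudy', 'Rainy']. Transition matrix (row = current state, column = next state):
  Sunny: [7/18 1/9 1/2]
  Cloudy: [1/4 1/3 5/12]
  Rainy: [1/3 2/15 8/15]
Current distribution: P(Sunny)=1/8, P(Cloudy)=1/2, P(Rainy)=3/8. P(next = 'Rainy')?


P(next=Rainy) = Σᵢ P(now=i)×P(i→Rainy)
= 1/8×1/2 + 1/2×5/12 + 3/8×8/15
= 1/16 + 5/24 + 1/5 = 113/240

P = 113/240 ≈ 0.4708


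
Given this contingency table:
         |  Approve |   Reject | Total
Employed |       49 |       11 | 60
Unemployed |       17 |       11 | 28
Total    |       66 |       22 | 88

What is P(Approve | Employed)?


P(Approve | Employed) = 49/(49+11) = 49/60

P(Approve|Employed) = 49/60 ≈ 81.67%


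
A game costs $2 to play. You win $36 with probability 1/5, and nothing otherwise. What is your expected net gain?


E[gain] = (36-2)×1/5 + (-2)×4/5
= 34/5 - 8/5 = 26/5

Expected net gain = $26/5 ≈ $5.20


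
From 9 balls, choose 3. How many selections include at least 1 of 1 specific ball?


Complement: C(9,3) - C(8,3) = 84 - 56 = 28

28


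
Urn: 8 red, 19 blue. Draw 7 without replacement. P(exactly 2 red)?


Hypergeometric: C(8,2)×C(19,5)/C(27,7)
= 28×11628/888030 = 18088/49335

P(X=2) = 18088/49335 ≈ 36.66%


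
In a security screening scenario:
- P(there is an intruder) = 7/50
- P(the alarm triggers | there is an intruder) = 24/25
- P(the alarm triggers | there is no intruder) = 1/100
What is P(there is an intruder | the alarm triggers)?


Using Bayes' theorem:
P(A|B) = P(B|A)·P(A) / P(B)

P(the alarm triggers) = 24/25 × 7/50 + 1/100 × 43/50
= 84/625 + 43/5000 = 143/1000

P(there is an intruder|the alarm triggers) = (84/625) / (143/1000) = 672/715

P(there is an intruder|the alarm triggers) = 672/715 ≈ 93.99%


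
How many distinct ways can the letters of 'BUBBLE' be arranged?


Letters: 6, freq: {'B': 3, 'U': 1, 'L': 1, 'E': 1}
6!/(3!×1!×1!×1!) = 720/6 = 120

120


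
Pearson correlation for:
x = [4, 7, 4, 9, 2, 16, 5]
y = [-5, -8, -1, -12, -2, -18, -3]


n=7, Σx=47, Σy=-49, Σxy=-495, Σx²=447, Σy²=571
r = (7×(-495) - 47×(-49))/√((7×447 - 47²)(7×571 - (-49)²))
= -1162/√(920×1596) = -1162/√1468320 ≈ -1162/1211.7425 ≈ -0.9589

r ≈ -0.9589


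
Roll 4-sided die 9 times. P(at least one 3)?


P(no 3)^9 = (3/4)^9 = 19683/262144
P(≥1) = 1 - 19683/262144 = 242461/262144

P = 242461/262144 ≈ 92.49%


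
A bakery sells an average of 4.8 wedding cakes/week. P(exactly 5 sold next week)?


Poisson(λ=4.8): P(X=5) = e^(-λ)×λ^k/k!
= e^(-4.8) × 4.8^5 / 5!
≈ 0.008229747049 × 2548.03968 / 120 ≈ 0.174748

P(X=5) ≈ 0.174748 ≈ 17.47%


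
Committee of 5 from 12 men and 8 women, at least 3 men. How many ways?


Count by #men:
  3M,2W: C(12,3)×C(8,2)=6160
  4M,1W: C(12,4)×C(8,1)=3960
  5M,0W: C(12,5)×C(8,0)=792
Total = 10912

10912


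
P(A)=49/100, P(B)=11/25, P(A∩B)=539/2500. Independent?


P(A)×P(B) = 539/2500
P(A∩B) = 539/2500
Equal ✓ → Independent

Yes, independent


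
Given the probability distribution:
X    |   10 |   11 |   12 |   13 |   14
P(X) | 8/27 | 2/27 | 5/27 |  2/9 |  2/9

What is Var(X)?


E[X] = 12
E[X²] = 3952/27
Var(X) = E[X²] - (E[X])² = 3952/27 - 144 = 64/27

Var(X) = 64/27 ≈ 2.3704


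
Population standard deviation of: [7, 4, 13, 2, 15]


Mean = 41/5
  (7-41/5)²=36/25
  (4-41/5)²=441/25
  (13-41/5)²=576/25
  (2-41/5)²=961/25
  (15-41/5)²=1156/25
Σ(x-μ)² = 634/5
σ² = (634/5)/5 = 634/25

σ = √(634/25) ≈ 5.0359


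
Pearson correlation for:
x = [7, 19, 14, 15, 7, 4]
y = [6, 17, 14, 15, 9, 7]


n=6, Σx=66, Σy=68, Σxy=877, Σx²=896, Σy²=876
r = (6×877 - 66×68)/√((6×896 - 66²)(6×876 - 68²))
= 774/√(1020×632) = 774/√644640 ≈ 774/802.8948 ≈ 0.9640

r ≈ 0.9640


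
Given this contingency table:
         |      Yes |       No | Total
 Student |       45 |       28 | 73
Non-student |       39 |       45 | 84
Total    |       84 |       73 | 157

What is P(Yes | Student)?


P(Yes | Student) = 45/(45+28) = 45/73

P(Yes|Student) = 45/73 ≈ 61.64%


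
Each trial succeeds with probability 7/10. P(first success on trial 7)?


Geometric: P(X=7) = (1-p)^(k-1)×p = (3/10)^6×7/10 = 5103/10000000

P(X=7) = 5103/10000000 ≈ 0.05%


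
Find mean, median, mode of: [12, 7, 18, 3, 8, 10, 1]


Sorted: [1, 3, 7, 8, 10, 12, 18]
Mean = 59/7
Median = 8
Freq: {12: 1, 7: 1, 18: 1, 3: 1, 8: 1, 10: 1, 1: 1}
Mode: No mode

Mean=59/7, Median=8, Mode=No mode


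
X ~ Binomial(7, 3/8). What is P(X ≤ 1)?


P(X ≤ 1) = Σ P(X=i) for i=0..1
P(X=0) = 78125/2097152
P(X=1) = 328125/2097152
Sum = 203125/1048576

P(X ≤ 1) = 203125/1048576 ≈ 19.37%


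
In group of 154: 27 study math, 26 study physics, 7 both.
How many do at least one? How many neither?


|A∪B| = 27+26-7 = 46
Neither = 154-46 = 108

At least one: 46; Neither: 108


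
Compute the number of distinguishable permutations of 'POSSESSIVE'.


Letters: 10, freq: {'P': 1, 'O': 1, 'S': 4, 'E': 2, 'I': 1, 'V': 1}
10!/(1!×1!×4!×2!×1!×1!) = 3628800/48 = 75600

75600


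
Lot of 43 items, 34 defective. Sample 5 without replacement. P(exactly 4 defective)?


Hypergeometric: C(34,4)×C(9,1)/C(43,5)
= 46376×9/962598 = 69564/160433

P(X=4) = 69564/160433 ≈ 43.36%


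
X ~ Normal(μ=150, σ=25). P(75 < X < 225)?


z₁=(75-150)/25=-3.0, z₂=(225-150)/25=3.0
P = Φ(3.0) - Φ(-3.0) = 0.998650 - 0.001350 = 0.997300 ≈ 0.9973

P(75 < X < 225) ≈ 0.9973


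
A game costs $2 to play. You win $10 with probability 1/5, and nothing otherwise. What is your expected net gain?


E[gain] = (10-2)×1/5 + (-2)×4/5
= 8/5 - 8/5 = 0

Expected net gain = $0 ≈ $0.00


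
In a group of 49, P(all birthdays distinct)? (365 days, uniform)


P(all different) = Π(365-i)/365 for i=0..48
= (365/365)×(364/365)×...×(317/365)
= 0.034220

P ≈ 0.0342 ≈ 3.42%


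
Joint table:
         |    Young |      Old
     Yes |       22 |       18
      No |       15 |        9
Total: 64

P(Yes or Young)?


P(Yes∨Young) = P(Yes) + P(Young) - P(Yes∧Young)
= (40 + 37 - 22)/64 = 55/64

P = 55/64 ≈ 85.94%


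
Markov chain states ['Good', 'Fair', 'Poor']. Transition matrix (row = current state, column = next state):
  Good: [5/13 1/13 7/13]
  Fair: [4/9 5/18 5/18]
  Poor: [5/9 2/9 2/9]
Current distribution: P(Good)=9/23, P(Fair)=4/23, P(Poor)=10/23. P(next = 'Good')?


P(next=Good) = Σᵢ P(now=i)×P(i→Good)
= 9/23×5/13 + 4/23×4/9 + 10/23×5/9
= 45/299 + 16/207 + 50/207 = 421/897

P = 421/897 ≈ 0.4693


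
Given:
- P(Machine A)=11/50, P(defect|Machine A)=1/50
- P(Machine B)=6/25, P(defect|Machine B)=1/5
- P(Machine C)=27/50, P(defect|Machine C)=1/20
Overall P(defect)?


P(B) = Σ P(B|Aᵢ)×P(Aᵢ)
  1/50×11/50 = 11/2500
  1/5×6/25 = 6/125
  1/20×27/50 = 27/1000
Sum = 397/5000

P(defect) = 397/5000 ≈ 7.94%


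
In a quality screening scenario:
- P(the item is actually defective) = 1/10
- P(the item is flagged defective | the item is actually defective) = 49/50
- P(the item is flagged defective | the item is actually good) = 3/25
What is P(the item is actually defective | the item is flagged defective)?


Using Bayes' theorem:
P(A|B) = P(B|A)·P(A) / P(B)

P(the item is flagged defective) = 49/50 × 1/10 + 3/25 × 9/10
= 49/500 + 27/250 = 103/500

P(the item is actually defective|the item is flagged defective) = (49/500) / (103/500) = 49/103

P(the item is actually defective|the item is flagged defective) = 49/103 ≈ 47.57%


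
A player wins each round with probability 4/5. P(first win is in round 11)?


Geometric: P(X=11) = (1-p)^(k-1)×p = (1/5)^10×4/5 = 4/48828125

P(X=11) = 4/48828125 ≈ 0.00%


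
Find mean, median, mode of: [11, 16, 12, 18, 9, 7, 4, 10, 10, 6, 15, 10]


Sorted: [4, 6, 7, 9, 10, 10, 10, 11, 12, 15, 16, 18]
Mean = 128/12 = 32/3
Median = 10
Freq: {11: 1, 16: 1, 12: 1, 18: 1, 9: 1, 7: 1, 4: 1, 10: 3, 6: 1, 15: 1}
Mode: [10]

Mean=32/3, Median=10, Mode=10


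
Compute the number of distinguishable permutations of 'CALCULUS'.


Letters: 8, freq: {'C': 2, 'A': 1, 'L': 2, 'U': 2, 'S': 1}
8!/(2!×1!×2!×2!×1!) = 40320/8 = 5040

5040


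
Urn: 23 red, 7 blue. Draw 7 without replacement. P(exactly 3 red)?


Hypergeometric: C(23,3)×C(7,4)/C(30,7)
= 1771×35/2035800 = 12397/407160

P(X=3) = 12397/407160 ≈ 3.04%


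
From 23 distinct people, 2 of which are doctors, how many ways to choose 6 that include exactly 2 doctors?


Choose 2 of the 2 doctors and 4 of the other 21 people:
C(2,2)×C(21,4) = 1×5985 = 5985

5985


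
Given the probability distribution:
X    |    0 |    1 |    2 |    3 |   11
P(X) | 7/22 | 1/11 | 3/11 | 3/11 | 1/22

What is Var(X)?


E[X] = 43/22
E[X²] = 201/22
Var(X) = E[X²] - (E[X])² = 201/22 - 1849/484 = 2573/484

Var(X) = 2573/484 ≈ 5.3161


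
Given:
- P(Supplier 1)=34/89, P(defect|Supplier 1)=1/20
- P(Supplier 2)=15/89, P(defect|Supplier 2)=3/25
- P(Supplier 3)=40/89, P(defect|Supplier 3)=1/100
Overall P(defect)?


P(B) = Σ P(B|Aᵢ)×P(Aᵢ)
  1/20×34/89 = 17/890
  3/25×15/89 = 9/445
  1/100×40/89 = 2/445
Sum = 39/890

P(defect) = 39/890 ≈ 4.38%


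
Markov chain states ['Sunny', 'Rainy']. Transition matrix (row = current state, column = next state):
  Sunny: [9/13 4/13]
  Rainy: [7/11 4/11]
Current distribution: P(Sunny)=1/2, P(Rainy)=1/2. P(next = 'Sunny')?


P(next=Sunny) = Σᵢ P(now=i)×P(i→Sunny)
= 1/2×9/13 + 1/2×7/11
= 9/26 + 7/22 = 95/143

P = 95/143 ≈ 0.6643


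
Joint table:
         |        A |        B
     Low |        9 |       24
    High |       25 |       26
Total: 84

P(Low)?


P(Low) = (9+24)/84 = 33/84 = 11/28

P(Low) = 11/28 ≈ 39.29%


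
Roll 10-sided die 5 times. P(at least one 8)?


P(no 8)^5 = (9/10)^5 = 59049/100000
P(≥1) = 1 - 59049/100000 = 40951/100000

P = 40951/100000 ≈ 40.95%


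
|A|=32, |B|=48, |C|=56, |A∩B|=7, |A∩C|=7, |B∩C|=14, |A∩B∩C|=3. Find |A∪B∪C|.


|A∪B∪C| = 32+48+56-7-7-14+3 = 111

|A∪B∪C| = 111


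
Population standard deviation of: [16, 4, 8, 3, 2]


Mean = 33/5
  (16-33/5)²=2209/25
  (4-33/5)²=169/25
  (8-33/5)²=49/25
  (3-33/5)²=324/25
  (2-33/5)²=529/25
Σ(x-μ)² = 656/5
σ² = (656/5)/5 = 656/25

σ = √(656/25) ≈ 5.1225


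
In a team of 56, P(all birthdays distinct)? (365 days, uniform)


P(all different) = Π(365-i)/365 for i=0..55
= (365/365)×(364/365)×...×(310/365)
= 0.011668

P ≈ 0.0117 ≈ 1.17%


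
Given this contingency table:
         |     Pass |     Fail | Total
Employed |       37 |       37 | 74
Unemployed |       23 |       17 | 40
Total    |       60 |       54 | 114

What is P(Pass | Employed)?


P(Pass | Employed) = 37/(37+37) = 37/74 = 1/2

P(Pass|Employed) = 1/2 ≈ 50.00%


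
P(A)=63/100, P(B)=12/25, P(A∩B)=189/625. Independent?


P(A)×P(B) = 189/625
P(A∩B) = 189/625
Equal ✓ → Independent

Yes, independent


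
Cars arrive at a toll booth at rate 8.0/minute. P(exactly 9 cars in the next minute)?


Poisson(λ=8.0): P(X=9) = e^(-λ)×λ^k/k!
= e^(-8.0) × 8.0^9 / 9!
≈ 0.0003354626279 × 134217728 / 362880 ≈ 0.124077

P(X=9) ≈ 0.124077 ≈ 12.41%


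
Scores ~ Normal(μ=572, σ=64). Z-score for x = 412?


z = (x - μ)/σ = (412 - 572)/64 = -2.5

z = -2.5


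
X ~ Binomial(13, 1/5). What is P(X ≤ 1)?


P(X ≤ 1) = Σ P(X=i) for i=0..1
P(X=0) = 67108864/1220703125
P(X=1) = 218103808/1220703125
Sum = 285212672/1220703125

P(X ≤ 1) = 285212672/1220703125 ≈ 23.36%


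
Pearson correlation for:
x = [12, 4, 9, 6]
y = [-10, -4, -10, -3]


n=4, Σx=31, Σy=-27, Σxy=-244, Σx²=277, Σy²=225
r = (4×(-244) - 31×(-27))/√((4×277 - 31²)(4×225 - (-27)²))
= -139/√(147×171) = -139/√25137 ≈ -139/158.5465 ≈ -0.8767

r ≈ -0.8767


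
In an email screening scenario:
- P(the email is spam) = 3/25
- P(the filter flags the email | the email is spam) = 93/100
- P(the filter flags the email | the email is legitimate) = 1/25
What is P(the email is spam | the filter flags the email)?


Using Bayes' theorem:
P(A|B) = P(B|A)·P(A) / P(B)

P(the filter flags the email) = 93/100 × 3/25 + 1/25 × 22/25
= 279/2500 + 22/625 = 367/2500

P(the email is spam|the filter flags the email) = (279/2500) / (367/2500) = 279/367

P(the email is spam|the filter flags the email) = 279/367 ≈ 76.02%


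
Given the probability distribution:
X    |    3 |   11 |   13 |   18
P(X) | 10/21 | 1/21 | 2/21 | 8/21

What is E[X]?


E[X] = Σ x·P(X=x)
= (3)×(10/21) + (11)×(1/21) + (13)×(2/21) + (18)×(8/21)
= 211/21

E[X] = 211/21


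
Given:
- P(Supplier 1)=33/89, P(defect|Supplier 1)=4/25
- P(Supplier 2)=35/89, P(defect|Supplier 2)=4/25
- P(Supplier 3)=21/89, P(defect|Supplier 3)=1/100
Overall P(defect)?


P(B) = Σ P(B|Aᵢ)×P(Aᵢ)
  4/25×33/89 = 132/2225
  4/25×35/89 = 28/445
  1/100×21/89 = 21/8900
Sum = 1109/8900

P(defect) = 1109/8900 ≈ 12.46%


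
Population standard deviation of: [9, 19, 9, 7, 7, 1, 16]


Mean = 68/7
  (9-68/7)²=25/49
  (19-68/7)²=4225/49
  (9-68/7)²=25/49
  (7-68/7)²=361/49
  (7-68/7)²=361/49
  (1-68/7)²=3721/49
  (16-68/7)²=1936/49
Σ(x-μ)² = 1522/7
σ² = (1522/7)/7 = 1522/49

σ = √(1522/49) ≈ 5.5733


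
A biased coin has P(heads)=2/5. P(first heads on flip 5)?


Geometric: P(X=5) = (1-p)^(k-1)×p = (3/5)^4×2/5 = 162/3125

P(X=5) = 162/3125 ≈ 5.18%


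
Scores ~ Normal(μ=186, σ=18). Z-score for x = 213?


z = (x - μ)/σ = (213 - 186)/18 = 1.5

z = 1.5


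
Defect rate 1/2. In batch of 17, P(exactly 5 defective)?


Binomial: P(X=5) = C(17,5)×p^5×(1-p)^12
= 6188 × 1/32 × 1/4096 = 1547/32768

P(X=5) = 1547/32768 ≈ 4.72%


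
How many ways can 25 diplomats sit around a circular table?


Circular arrangements of 25 distinct objects: fix one position to break rotational symmetry.
(n-1)! = 24! = 620448401733239439360000

620448401733239439360000


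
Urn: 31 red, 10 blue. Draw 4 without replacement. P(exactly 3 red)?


Hypergeometric: C(31,3)×C(10,1)/C(41,4)
= 4495×10/101270 = 4495/10127

P(X=3) = 4495/10127 ≈ 44.39%


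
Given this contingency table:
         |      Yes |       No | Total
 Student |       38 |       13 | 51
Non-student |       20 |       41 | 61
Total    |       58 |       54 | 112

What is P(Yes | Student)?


P(Yes | Student) = 38/(38+13) = 38/51

P(Yes|Student) = 38/51 ≈ 74.51%


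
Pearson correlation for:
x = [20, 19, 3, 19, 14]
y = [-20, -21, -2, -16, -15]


n=5, Σx=75, Σy=-74, Σxy=-1319, Σx²=1327, Σy²=1326
r = (5×(-1319) - 75×(-74))/√((5×1327 - 75²)(5×1326 - (-74)²))
= -1045/√(1010×1154) = -1045/√1165540 ≈ -1045/1079.6018 ≈ -0.9679

r ≈ -0.9679


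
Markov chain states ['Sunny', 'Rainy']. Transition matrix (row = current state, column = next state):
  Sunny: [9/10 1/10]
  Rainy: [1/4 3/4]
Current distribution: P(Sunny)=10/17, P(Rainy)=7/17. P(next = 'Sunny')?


P(next=Sunny) = Σᵢ P(now=i)×P(i→Sunny)
= 10/17×9/10 + 7/17×1/4
= 9/17 + 7/68 = 43/68

P = 43/68 ≈ 0.6324


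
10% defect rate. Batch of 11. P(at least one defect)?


P(all good) = (9/10)^11 = 31381059609/100000000000
P(≥1 defect) = 68618940391/100000000000

P = 68618940391/100000000000 ≈ 68.62%


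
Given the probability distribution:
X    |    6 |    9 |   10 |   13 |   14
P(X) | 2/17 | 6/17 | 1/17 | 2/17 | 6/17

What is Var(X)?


E[X] = 186/17
E[X²] = 2172/17
Var(X) = E[X²] - (E[X])² = 2172/17 - 34596/289 = 2328/289

Var(X) = 2328/289 ≈ 8.0554


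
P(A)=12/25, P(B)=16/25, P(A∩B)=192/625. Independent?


P(A)×P(B) = 192/625
P(A∩B) = 192/625
Equal ✓ → Independent

Yes, independent


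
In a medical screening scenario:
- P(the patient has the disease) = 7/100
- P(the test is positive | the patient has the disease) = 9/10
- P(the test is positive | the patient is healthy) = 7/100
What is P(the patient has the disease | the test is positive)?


Using Bayes' theorem:
P(A|B) = P(B|A)·P(A) / P(B)

P(the test is positive) = 9/10 × 7/100 + 7/100 × 93/100
= 63/1000 + 651/10000 = 1281/10000

P(the patient has the disease|the test is positive) = (63/1000) / (1281/10000) = 30/61

P(the patient has the disease|the test is positive) = 30/61 ≈ 49.18%


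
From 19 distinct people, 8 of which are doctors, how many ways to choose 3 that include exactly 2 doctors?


Choose 2 of the 8 doctors and 1 of the other 11 people:
C(8,2)×C(11,1) = 28×11 = 308

308
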